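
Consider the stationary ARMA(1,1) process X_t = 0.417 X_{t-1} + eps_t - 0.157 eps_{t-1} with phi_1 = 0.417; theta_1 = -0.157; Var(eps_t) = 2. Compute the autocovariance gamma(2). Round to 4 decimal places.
\gamma(2) = 0.2453

Multiply the model equation by X_{t-k} and take expectations. With theta_0 = psi_0 = 1 and psi_j the MA(infinity) weights, this gives
  gamma(k) - sum_i phi_i gamma(k-i) = c_k,
  c_k = sigma^2 * sum_{j=k..q} theta_j psi_{j-k}   (c_k = 0 for k > q),
using gamma(-m) = gamma(m).
psi-weights needed (psi_j = theta_j + sum_i phi_i psi_{j-i}):
  psi_1 = theta_1 + phi_1 = -0.157 + (0.417) = 0.26
Right-hand sides:
  c_0 = sigma^2 (1 + theta_1 psi_1) = 2 * (1 + (-0.157)(0.26)) = 2 * 0.95918 = 1.91836
  c_1 = sigma^2 theta_1 = 2 * (-0.157) = -0.314
  c_2 = 0
Equations for k = 0 and k = 1 (AR order 1):
  gamma(0) = phi_1 gamma(1) + c_0
  gamma(1) = phi_1 gamma(0) + c_1
Substituting the second into the first: gamma(0) (1 - phi_1^2) = c_0 + phi_1 c_1, so
  gamma(0) = (c_0 + phi_1 c_1) / (1 - phi_1^2) = (1.91836 + (0.417)(-0.314)) / (1 - (0.417)^2) = 1.787422 / 0.826111 = 2.163658.
  gamma(1) = phi_1 gamma(0) + c_1 = (0.417)(2.163658) + (-0.314) = 0.588246.
For k = 2 (> q): gamma(2) = phi_1 gamma(1) = (0.417)(0.588246) = 0.245298.
Therefore gamma(2) = 0.2453 (to 4 decimal places).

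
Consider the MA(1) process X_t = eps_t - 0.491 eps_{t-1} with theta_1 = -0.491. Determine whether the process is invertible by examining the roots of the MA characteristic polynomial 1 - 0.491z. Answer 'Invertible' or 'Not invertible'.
\text{Invertible}

The MA(q) characteristic polynomial is P(z) = 1 - 0.491z.
Invertibility requires all roots to lie outside the unit circle, i.e. |z| > 1 for every root.
This is linear in z: 1 + (-0.491) z = 0  =>  z = -1/(-0.491) = 2.03666,  |z| = 2.03666.
Moduli of all roots: 2.0367.
All moduli strictly greater than 1? Yes.
Verdict: Invertible.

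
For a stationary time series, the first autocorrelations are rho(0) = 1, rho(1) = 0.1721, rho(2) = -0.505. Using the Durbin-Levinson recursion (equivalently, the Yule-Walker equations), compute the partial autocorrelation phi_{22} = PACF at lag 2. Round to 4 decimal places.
\phi_{22} = -0.5509

The PACF at lag k is phi_{kk}, the last component of the solution
to the Yule-Walker system G_k phi = r_k where
  (G_k)_{ij} = rho(|i - j|), (r_k)_i = rho(i), i,j = 1..k.
Equivalently, Durbin-Levinson gives phi_{kk} iteratively:
  phi_{11} = rho(1)
  phi_{kk} = [rho(k) - sum_{j=1..k-1} phi_{k-1,j} rho(k-j)]
            / [1 - sum_{j=1..k-1} phi_{k-1,j} rho(j)],
  phi_{k,j} = phi_{k-1,j} - phi_{kk} phi_{k-1,k-j},  j = 1..k-1.
Step k = 1:
  phi_11 = rho(1) = 0.1721.
Step k = 2:
  phi_22 = [rho(2) - phi_11 rho(1)] / [1 - phi_11 rho(1)] = [-0.505 - (0.1721)(0.1721)] / [1 - (0.1721)(0.1721)]
         = -0.53461841 / 0.97038159 = -0.5509.
Therefore phi_{22} = -0.5509.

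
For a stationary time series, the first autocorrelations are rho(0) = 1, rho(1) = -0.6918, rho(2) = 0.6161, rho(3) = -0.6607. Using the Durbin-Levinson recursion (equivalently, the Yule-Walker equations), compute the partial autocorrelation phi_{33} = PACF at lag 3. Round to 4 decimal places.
\phi_{33} = -0.3389

The PACF at lag k is phi_{kk}, the last component of the solution
to the Yule-Walker system G_k phi = r_k where
  (G_k)_{ij} = rho(|i - j|), (r_k)_i = rho(i), i,j = 1..k.
Equivalently, Durbin-Levinson gives phi_{kk} iteratively:
  phi_{11} = rho(1)
  phi_{kk} = [rho(k) - sum_{j=1..k-1} phi_{k-1,j} rho(k-j)]
            / [1 - sum_{j=1..k-1} phi_{k-1,j} rho(j)],
  phi_{k,j} = phi_{k-1,j} - phi_{kk} phi_{k-1,k-j},  j = 1..k-1.
Step k = 1:
  phi_11 = rho(1) = -0.6918.
Step k = 2:
  phi_22 = [rho(2) - phi_11 rho(1)] / [1 - phi_11 rho(1)] = [0.6161 - (-0.6918)(-0.6918)] / [1 - (-0.6918)(-0.6918)]
         = 0.13751276 / 0.52141276 = 0.263731.
  Update: phi_21 = phi_11 - phi_22 phi_11 = -0.6918 - (0.263731)(-0.6918) = -0.509351.
Step k = 3:
  phi_33 = [rho(3) - phi_21 rho(2) - phi_22 rho(1)] / [1 - phi_21 rho(1) - phi_22 rho(2)]
    numerator   = -0.6607 - (-0.509351)(0.6161) - (0.263731)(-0.6918) = -0.16443978
    denominator = 1 - (-0.509351)(-0.6918) - (0.263731)(0.6161) = 0.48514637
  phi_33 = -0.16443978 / 0.48514637 = -0.3389.
Therefore phi_{33} = -0.3389.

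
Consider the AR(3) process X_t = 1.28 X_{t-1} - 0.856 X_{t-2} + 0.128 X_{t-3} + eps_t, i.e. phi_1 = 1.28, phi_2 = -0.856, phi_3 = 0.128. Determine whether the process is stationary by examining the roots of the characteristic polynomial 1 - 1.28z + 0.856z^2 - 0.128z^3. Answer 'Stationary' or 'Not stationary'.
\text{Stationary}

The AR(p) characteristic polynomial is P(z) = 1 - 1.28z + 0.856z^2 - 0.128z^3.
Stationarity requires all roots to lie outside the unit circle, i.e. |z| > 1 for every root.
Degree 3: look for a simple real root z0 first, then factor out (1 - z/z0) and solve the remaining quadratic.
Testing z0 = 5: P(5) = 1 + (-1.28)(5) + (0.856)(5)^2 + (-0.128)(5)^3
  = 1 + (-6.4) + (21.4) + (-16) = 0.  So z_0 = 5 is a root, |z_0| = 5.
Divide out the factor (1 - 0.2 z) = (1 - z/z0) (since 1/z0 = 0.2):
  P(z) = (1 - 0.2 z)(1 + (-1.08) z + (0.64) z^2)
  [check: z-coef -1.08 - (0.2) = -1.28; z^2-coef 0.64 - (0.2)(-1.08) = 0.856; z^3-coef -(0.2)(0.64) = -0.128.]
Remaining roots from the quadratic factor 1 + (-1.08) z + (0.64) z^2:
  Set 1 + (-1.08) z + (0.64) z^2 = 0, i.e. a z^2 + b z + c = 0 with a = 0.64, b = -1.08, c = 1.
  Discriminant D = b^2 - 4ac = (-1.08)^2 - 4*(0.64)*1 = 1.1664 - (2.56) = -1.3936.
  D < 0, so the roots are the complex-conjugate pair z = (-b +/- i sqrt(-D)) / (2a) = 0.8438 +/- 0.9223i.
  For a conjugate pair |z|^2 = z * conj(z) = (product of roots) = c/a = 1/(0.64) = 1.5625, so |z| = sqrt(1.5625) = 1.25 for both roots.
Moduli of all roots: 5.0000, 1.2500, 1.2500.
All moduli strictly greater than 1? Yes.
Verdict: Stationary.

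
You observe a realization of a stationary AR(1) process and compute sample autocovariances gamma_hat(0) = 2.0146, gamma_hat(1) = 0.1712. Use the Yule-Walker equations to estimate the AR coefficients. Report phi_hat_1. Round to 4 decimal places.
\hat\phi_{1} = 0.0850

The Yule-Walker equations for an AR(p) process read, in matrix form,
  Gamma_p phi = r_p,   with   (Gamma_p)_{ij} = gamma(|i - j|),
                       (r_p)_i = gamma(i),   i,j = 1..p.
Substitute the sample gammas (Toeplitz matrix and right-hand side of size 1):
  Gamma_p = [[2.0146]]
  r_p     = [0.1712]
With p = 1 this is the single equation gamma(0) phi_1 = gamma(1):
  phi_hat_1 = gamma(1) / gamma(0) = 0.1712 / 2.0146 = 0.0850.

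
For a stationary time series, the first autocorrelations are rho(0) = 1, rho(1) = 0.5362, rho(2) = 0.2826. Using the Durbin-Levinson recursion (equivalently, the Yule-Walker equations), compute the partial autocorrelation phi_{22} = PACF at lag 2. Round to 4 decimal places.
\phi_{22} = -0.0069

The PACF at lag k is phi_{kk}, the last component of the solution
to the Yule-Walker system G_k phi = r_k where
  (G_k)_{ij} = rho(|i - j|), (r_k)_i = rho(i), i,j = 1..k.
Equivalently, Durbin-Levinson gives phi_{kk} iteratively:
  phi_{11} = rho(1)
  phi_{kk} = [rho(k) - sum_{j=1..k-1} phi_{k-1,j} rho(k-j)]
            / [1 - sum_{j=1..k-1} phi_{k-1,j} rho(j)],
  phi_{k,j} = phi_{k-1,j} - phi_{kk} phi_{k-1,k-j},  j = 1..k-1.
Step k = 1:
  phi_11 = rho(1) = 0.5362.
Step k = 2:
  phi_22 = [rho(2) - phi_11 rho(1)] / [1 - phi_11 rho(1)] = [0.2826 - (0.5362)(0.5362)] / [1 - (0.5362)(0.5362)]
         = -0.00491044 / 0.71248956 = -0.0069.
Therefore phi_{22} = -0.0069.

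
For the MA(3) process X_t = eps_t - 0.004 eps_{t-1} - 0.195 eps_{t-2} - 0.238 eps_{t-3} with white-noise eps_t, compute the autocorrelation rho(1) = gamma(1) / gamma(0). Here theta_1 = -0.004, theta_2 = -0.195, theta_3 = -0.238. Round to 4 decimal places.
\rho(1) = 0.0395

For an MA(q) process with theta_0 = 1, the autocovariance is
  gamma(k) = sigma^2 * sum_{i=0..q-k} theta_i * theta_{i+k},
and rho(k) = gamma(k) / gamma(0). Sigma^2 cancels.
  numerator   = (1)*(-0.004) + (-0.004)*(-0.195) + (-0.195)*(-0.238) = 0.04319.
  denominator = (1)^2 + (-0.004)^2 + (-0.195)^2 + (-0.238)^2 = 1.094685.
  rho(1) = 0.04319 / 1.094685 = 0.0395.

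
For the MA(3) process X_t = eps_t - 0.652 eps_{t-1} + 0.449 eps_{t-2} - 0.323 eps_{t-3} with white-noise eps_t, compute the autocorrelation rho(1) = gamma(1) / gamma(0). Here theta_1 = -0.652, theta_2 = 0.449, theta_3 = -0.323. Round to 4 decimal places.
\rho(1) = -0.6296

For an MA(q) process with theta_0 = 1, the autocovariance is
  gamma(k) = sigma^2 * sum_{i=0..q-k} theta_i * theta_{i+k},
and rho(k) = gamma(k) / gamma(0). Sigma^2 cancels.
  numerator   = (1)*(-0.652) + (-0.652)*(0.449) + (0.449)*(-0.323) = -1.089775.
  denominator = (1)^2 + (-0.652)^2 + (0.449)^2 + (-0.323)^2 = 1.731034.
  rho(1) = -1.089775 / 1.731034 = -0.6296.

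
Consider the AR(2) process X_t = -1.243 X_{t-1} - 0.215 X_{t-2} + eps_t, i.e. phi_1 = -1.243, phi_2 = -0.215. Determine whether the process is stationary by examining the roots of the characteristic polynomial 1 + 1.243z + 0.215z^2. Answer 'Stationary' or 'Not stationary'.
\text{Not stationary}

The AR(p) characteristic polynomial is P(z) = 1 + 1.243z + 0.215z^2.
Stationarity requires all roots to lie outside the unit circle, i.e. |z| > 1 for every root.
Set 1 + (1.243) z + (0.215) z^2 = 0, i.e. a z^2 + b z + c = 0 with a = 0.215, b = 1.243, c = 1.
Discriminant D = b^2 - 4ac = (1.243)^2 - 4*(0.215)*1 = 1.545049 - (0.86) = 0.685049.
D >= 0, so the roots are real: z = (-b +/- sqrt(D)) / (2a) = (-1.243 +/- 0.827677) / (0.43).
  z_1 = (-1.243 + 0.827677) / (0.43) = -0.9659,   |z_1| = 0.9659.
  z_2 = (-1.243 - 0.827677) / (0.43) = -4.8155,   |z_2| = 4.8155.
Moduli of all roots: 0.9659, 4.8155.
All moduli strictly greater than 1? No.
Verdict: Not stationary.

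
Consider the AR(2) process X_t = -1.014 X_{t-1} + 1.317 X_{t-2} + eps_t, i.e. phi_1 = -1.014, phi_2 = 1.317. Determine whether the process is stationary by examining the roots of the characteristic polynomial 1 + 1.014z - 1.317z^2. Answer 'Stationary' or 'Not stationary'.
\text{Not stationary}

The AR(p) characteristic polynomial is P(z) = 1 + 1.014z - 1.317z^2.
Stationarity requires all roots to lie outside the unit circle, i.e. |z| > 1 for every root.
Set 1 + (1.014) z + (-1.317) z^2 = 0, i.e. a z^2 + b z + c = 0 with a = -1.317, b = 1.014, c = 1.
Discriminant D = b^2 - 4ac = (1.014)^2 - 4*(-1.317)*1 = 1.028196 - (-5.268) = 6.296196.
D >= 0, so the roots are real: z = (-b +/- sqrt(D)) / (2a) = (-1.014 +/- 2.509222) / (-2.634).
  z_1 = (-1.014 + 2.509222) / (-2.634) = -0.5677,   |z_1| = 0.5677.
  z_2 = (-1.014 - 2.509222) / (-2.634) = 1.3376,   |z_2| = 1.3376.
Moduli of all roots: 0.5677, 1.3376.
All moduli strictly greater than 1? No.
Verdict: Not stationary.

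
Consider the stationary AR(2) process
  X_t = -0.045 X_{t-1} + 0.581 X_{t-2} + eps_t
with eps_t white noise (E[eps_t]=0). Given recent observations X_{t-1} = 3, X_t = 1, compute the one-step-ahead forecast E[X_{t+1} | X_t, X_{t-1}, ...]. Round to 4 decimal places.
E[X_{t+1} \mid \mathcal F_t] = 1.6980

For an AR(p) model X_t = c + sum_i phi_i X_{t-i} + eps_t, the
one-step-ahead conditional mean is
  E[X_{t+1} | X_t, ...] = c + sum_i phi_i X_{t+1-i}.
Substitute known values:
  E[X_{t+1} | ...] = (-0.045) * (1) + (0.581) * (3)
                   = 1.6980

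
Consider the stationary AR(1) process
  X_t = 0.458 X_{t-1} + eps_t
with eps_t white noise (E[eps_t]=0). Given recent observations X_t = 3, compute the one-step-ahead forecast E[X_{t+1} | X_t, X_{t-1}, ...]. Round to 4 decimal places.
E[X_{t+1} \mid \mathcal F_t] = 1.3740

For an AR(p) model X_t = c + sum_i phi_i X_{t-i} + eps_t, the
one-step-ahead conditional mean is
  E[X_{t+1} | X_t, ...] = c + sum_i phi_i X_{t+1-i}.
Substitute known values:
  E[X_{t+1} | ...] = (0.458) * (3)
                   = 1.3740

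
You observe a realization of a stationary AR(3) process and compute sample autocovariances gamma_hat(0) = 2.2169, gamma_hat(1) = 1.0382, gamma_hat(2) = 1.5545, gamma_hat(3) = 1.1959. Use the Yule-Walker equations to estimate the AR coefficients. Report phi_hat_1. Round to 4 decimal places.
\hat\phi_{1} = 0.0200

The Yule-Walker equations for an AR(p) process read, in matrix form,
  Gamma_p phi = r_p,   with   (Gamma_p)_{ij} = gamma(|i - j|),
                       (r_p)_i = gamma(i),   i,j = 1..p.
Substitute the sample gammas (Toeplitz matrix and right-hand side of size 3):
  Gamma_p = [[2.2169, 1.0382, 1.5545], [1.0382, 2.2169, 1.0382], [1.5545, 1.0382, 2.2169]]
  r_p     = [1.0382, 1.5545, 1.1959]
Written out (R1..R3):
  (R1) 2.2169 phi_1 + 1.0382 phi_2 + 1.5545 phi_3 = 1.0382
  (R2) 1.0382 phi_1 + 2.2169 phi_2 + 1.0382 phi_3 = 1.5545
  (R3) 1.5545 phi_1 + 1.0382 phi_2 + 2.2169 phi_3 = 1.1959
Gaussian elimination:
  R2 <- R2 - (1.0382/2.2169) R1 = R2 - (0.468312) R1:  1.730699 phi_2 + 0.31021 phi_3 = 1.068299
  R3 <- R3 - (1.5545/2.2169) R1 = R3 - (0.701204) R1:  0.31021 phi_2 + 1.126878 phi_3 = 0.46791
  R3 <- R3 - (0.31021/1.730699) R2 = R3 - (0.17924) R2:  1.071276 phi_3 = 0.276428
Back-substitution:
  phi_hat_3 = 0.276428 / 1.071276 = 0.258036
  phi_hat_2 = (1.068299 - (0.31021)(0.258036)) / 1.730699 = 0.571014
  phi_hat_1 = (1.0382 - (1.0382)(0.571014) - (1.5545)(0.258036)) / 2.2169 = 0.019963
So phi_hat = [0.0200, 0.5710, 0.2580].
Therefore phi_hat_1 = 0.0200.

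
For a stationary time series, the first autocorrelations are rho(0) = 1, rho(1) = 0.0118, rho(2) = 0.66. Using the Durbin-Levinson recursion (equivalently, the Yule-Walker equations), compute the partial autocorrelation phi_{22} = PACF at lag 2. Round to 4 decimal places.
\phi_{22} = 0.6600

The PACF at lag k is phi_{kk}, the last component of the solution
to the Yule-Walker system G_k phi = r_k where
  (G_k)_{ij} = rho(|i - j|), (r_k)_i = rho(i), i,j = 1..k.
Equivalently, Durbin-Levinson gives phi_{kk} iteratively:
  phi_{11} = rho(1)
  phi_{kk} = [rho(k) - sum_{j=1..k-1} phi_{k-1,j} rho(k-j)]
            / [1 - sum_{j=1..k-1} phi_{k-1,j} rho(j)],
  phi_{k,j} = phi_{k-1,j} - phi_{kk} phi_{k-1,k-j},  j = 1..k-1.
Step k = 1:
  phi_11 = rho(1) = 0.0118.
Step k = 2:
  phi_22 = [rho(2) - phi_11 rho(1)] / [1 - phi_11 rho(1)] = [0.66 - (0.0118)(0.0118)] / [1 - (0.0118)(0.0118)]
         = 0.65986076 / 0.99986076 = 0.66.
Therefore phi_{22} = 0.6600.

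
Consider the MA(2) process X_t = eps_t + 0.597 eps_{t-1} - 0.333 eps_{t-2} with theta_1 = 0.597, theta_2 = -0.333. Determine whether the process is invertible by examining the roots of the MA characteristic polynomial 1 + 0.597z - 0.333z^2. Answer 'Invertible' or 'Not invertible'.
\text{Invertible}

The MA(q) characteristic polynomial is P(z) = 1 + 0.597z - 0.333z^2.
Invertibility requires all roots to lie outside the unit circle, i.e. |z| > 1 for every root.
Set 1 + (0.597) z + (-0.333) z^2 = 0, i.e. a z^2 + b z + c = 0 with a = -0.333, b = 0.597, c = 1.
Discriminant D = b^2 - 4ac = (0.597)^2 - 4*(-0.333)*1 = 0.356409 - (-1.332) = 1.688409.
D >= 0, so the roots are real: z = (-b +/- sqrt(D)) / (2a) = (-0.597 +/- 1.299388) / (-0.666).
  z_1 = (-0.597 + 1.299388) / (-0.666) = -1.0546,   |z_1| = 1.0546.
  z_2 = (-0.597 - 1.299388) / (-0.666) = 2.8474,   |z_2| = 2.8474.
Moduli of all roots: 1.0546, 2.8474.
All moduli strictly greater than 1? Yes.
Verdict: Invertible.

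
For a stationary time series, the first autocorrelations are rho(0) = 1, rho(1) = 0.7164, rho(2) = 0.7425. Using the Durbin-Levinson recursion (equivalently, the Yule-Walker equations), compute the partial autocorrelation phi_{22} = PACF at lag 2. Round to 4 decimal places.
\phi_{22} = 0.4710

The PACF at lag k is phi_{kk}, the last component of the solution
to the Yule-Walker system G_k phi = r_k where
  (G_k)_{ij} = rho(|i - j|), (r_k)_i = rho(i), i,j = 1..k.
Equivalently, Durbin-Levinson gives phi_{kk} iteratively:
  phi_{11} = rho(1)
  phi_{kk} = [rho(k) - sum_{j=1..k-1} phi_{k-1,j} rho(k-j)]
            / [1 - sum_{j=1..k-1} phi_{k-1,j} rho(j)],
  phi_{k,j} = phi_{k-1,j} - phi_{kk} phi_{k-1,k-j},  j = 1..k-1.
Step k = 1:
  phi_11 = rho(1) = 0.7164.
Step k = 2:
  phi_22 = [rho(2) - phi_11 rho(1)] / [1 - phi_11 rho(1)] = [0.7425 - (0.7164)(0.7164)] / [1 - (0.7164)(0.7164)]
         = 0.22927104 / 0.48677104 = 0.471.
Therefore phi_{22} = 0.4710.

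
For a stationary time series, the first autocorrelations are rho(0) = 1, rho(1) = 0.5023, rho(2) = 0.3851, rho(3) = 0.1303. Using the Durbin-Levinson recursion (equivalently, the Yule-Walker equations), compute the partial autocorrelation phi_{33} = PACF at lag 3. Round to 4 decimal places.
\phi_{33} = -0.1629

The PACF at lag k is phi_{kk}, the last component of the solution
to the Yule-Walker system G_k phi = r_k where
  (G_k)_{ij} = rho(|i - j|), (r_k)_i = rho(i), i,j = 1..k.
Equivalently, Durbin-Levinson gives phi_{kk} iteratively:
  phi_{11} = rho(1)
  phi_{kk} = [rho(k) - sum_{j=1..k-1} phi_{k-1,j} rho(k-j)]
            / [1 - sum_{j=1..k-1} phi_{k-1,j} rho(j)],
  phi_{k,j} = phi_{k-1,j} - phi_{kk} phi_{k-1,k-j},  j = 1..k-1.
Step k = 1:
  phi_11 = rho(1) = 0.5023.
Step k = 2:
  phi_22 = [rho(2) - phi_11 rho(1)] / [1 - phi_11 rho(1)] = [0.3851 - (0.5023)(0.5023)] / [1 - (0.5023)(0.5023)]
         = 0.13279471 / 0.74769471 = 0.177606.
  Update: phi_21 = phi_11 - phi_22 phi_11 = 0.5023 - (0.177606)(0.5023) = 0.413089.
Step k = 3:
  phi_33 = [rho(3) - phi_21 rho(2) - phi_22 rho(1)] / [1 - phi_21 rho(1) - phi_22 rho(2)]
    numerator   = 0.1303 - (0.413089)(0.3851) - (0.177606)(0.5023) = -0.11799173
    denominator = 1 - (0.413089)(0.5023) - (0.177606)(0.3851) = 0.72410964
  phi_33 = -0.11799173 / 0.72410964 = -0.1629.
Therefore phi_{33} = -0.1629.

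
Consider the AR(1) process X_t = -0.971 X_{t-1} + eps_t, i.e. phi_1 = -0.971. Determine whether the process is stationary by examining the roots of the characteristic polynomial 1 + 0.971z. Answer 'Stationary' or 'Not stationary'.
\text{Stationary}

The AR(p) characteristic polynomial is P(z) = 1 + 0.971z.
Stationarity requires all roots to lie outside the unit circle, i.e. |z| > 1 for every root.
This is linear in z: 1 + (0.971) z = 0  =>  z = -1/(0.971) = -1.029866,  |z| = 1.029866.
Moduli of all roots: 1.0299.
All moduli strictly greater than 1? Yes.
Verdict: Stationary.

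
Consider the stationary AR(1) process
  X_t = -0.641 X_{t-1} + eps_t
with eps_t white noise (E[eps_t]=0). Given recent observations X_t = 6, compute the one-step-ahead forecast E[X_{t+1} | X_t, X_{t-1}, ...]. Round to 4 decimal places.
E[X_{t+1} \mid \mathcal F_t] = -3.8460

For an AR(p) model X_t = c + sum_i phi_i X_{t-i} + eps_t, the
one-step-ahead conditional mean is
  E[X_{t+1} | X_t, ...] = c + sum_i phi_i X_{t+1-i}.
Substitute known values:
  E[X_{t+1} | ...] = (-0.641) * (6)
                   = -3.8460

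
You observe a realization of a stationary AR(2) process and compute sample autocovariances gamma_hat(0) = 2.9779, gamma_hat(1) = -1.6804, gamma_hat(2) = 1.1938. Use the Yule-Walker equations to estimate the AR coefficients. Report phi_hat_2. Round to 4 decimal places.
\hat\phi_{2} = 0.1210

The Yule-Walker equations for an AR(p) process read, in matrix form,
  Gamma_p phi = r_p,   with   (Gamma_p)_{ij} = gamma(|i - j|),
                       (r_p)_i = gamma(i),   i,j = 1..p.
Substitute the sample gammas (Toeplitz matrix and right-hand side of size 2):
  Gamma_p = [[2.9779, -1.6804], [-1.6804, 2.9779]]
  r_p     = [-1.6804, 1.1938]
Written out:
  2.9779 phi_1 - 1.6804 phi_2 = -1.6804
  -1.6804 phi_1 + 2.9779 phi_2 = 1.1938
Solve by Cramer's rule:
  det = gamma(0)^2 - gamma(1)^2 = (2.9779)^2 - (-1.6804)^2 = 8.86788841 - 2.82374416 = 6.04414425
  phi_hat_1 = [gamma(1) gamma(0) - gamma(1) gamma(2)] / det = [(-1.6804)(2.9779) - (-1.6804)(1.1938)] / 6.04414425 = -2.99800164 / 6.04414425 = -0.496
  phi_hat_2 = [gamma(0) gamma(2) - gamma(1)^2] / det = [(2.9779)(1.1938) - (-1.6804)^2] / 6.04414425 = 0.73127286 / 6.04414425 = 0.121
So phi_hat = [-0.4960, 0.1210].
Therefore phi_hat_2 = 0.1210.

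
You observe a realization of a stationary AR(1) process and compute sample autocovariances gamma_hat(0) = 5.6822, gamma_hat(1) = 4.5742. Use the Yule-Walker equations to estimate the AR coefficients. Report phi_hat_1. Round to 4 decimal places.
\hat\phi_{1} = 0.8050

The Yule-Walker equations for an AR(p) process read, in matrix form,
  Gamma_p phi = r_p,   with   (Gamma_p)_{ij} = gamma(|i - j|),
                       (r_p)_i = gamma(i),   i,j = 1..p.
Substitute the sample gammas (Toeplitz matrix and right-hand side of size 1):
  Gamma_p = [[5.6822]]
  r_p     = [4.5742]
With p = 1 this is the single equation gamma(0) phi_1 = gamma(1):
  phi_hat_1 = gamma(1) / gamma(0) = 4.5742 / 5.6822 = 0.8050.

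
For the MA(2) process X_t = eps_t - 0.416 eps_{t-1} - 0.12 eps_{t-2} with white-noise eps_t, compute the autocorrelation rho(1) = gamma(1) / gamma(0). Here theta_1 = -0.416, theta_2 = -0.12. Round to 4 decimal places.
\rho(1) = -0.3083

For an MA(q) process with theta_0 = 1, the autocovariance is
  gamma(k) = sigma^2 * sum_{i=0..q-k} theta_i * theta_{i+k},
and rho(k) = gamma(k) / gamma(0). Sigma^2 cancels.
  numerator   = (1)*(-0.416) + (-0.416)*(-0.12) = -0.36608.
  denominator = (1)^2 + (-0.416)^2 + (-0.12)^2 = 1.187456.
  rho(1) = -0.36608 / 1.187456 = -0.3083.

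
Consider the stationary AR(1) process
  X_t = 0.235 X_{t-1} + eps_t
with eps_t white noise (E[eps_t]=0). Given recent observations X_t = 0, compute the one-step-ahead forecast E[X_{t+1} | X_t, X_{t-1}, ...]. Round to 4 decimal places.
E[X_{t+1} \mid \mathcal F_t] = 0.0000

For an AR(p) model X_t = c + sum_i phi_i X_{t-i} + eps_t, the
one-step-ahead conditional mean is
  E[X_{t+1} | X_t, ...] = c + sum_i phi_i X_{t+1-i}.
Substitute known values:
  E[X_{t+1} | ...] = (0.235) * (0)
                   = 0.0000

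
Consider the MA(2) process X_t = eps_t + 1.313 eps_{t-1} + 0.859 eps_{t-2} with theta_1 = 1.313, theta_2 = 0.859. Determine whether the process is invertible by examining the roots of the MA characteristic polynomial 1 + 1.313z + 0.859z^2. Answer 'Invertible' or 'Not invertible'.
\text{Invertible}

The MA(q) characteristic polynomial is P(z) = 1 + 1.313z + 0.859z^2.
Invertibility requires all roots to lie outside the unit circle, i.e. |z| > 1 for every root.
Set 1 + (1.313) z + (0.859) z^2 = 0, i.e. a z^2 + b z + c = 0 with a = 0.859, b = 1.313, c = 1.
Discriminant D = b^2 - 4ac = (1.313)^2 - 4*(0.859)*1 = 1.723969 - (3.436) = -1.712031.
D < 0, so the roots are the complex-conjugate pair z = (-b +/- i sqrt(-D)) / (2a) = -0.7643 +/- 0.7616i.
For a conjugate pair |z|^2 = z * conj(z) = (product of roots) = c/a = 1/(0.859) = 1.164144, so |z| = sqrt(1.164144) = 1.079 for both roots.
Moduli of all roots: 1.0790, 1.0790.
All moduli strictly greater than 1? Yes.
Verdict: Invertible.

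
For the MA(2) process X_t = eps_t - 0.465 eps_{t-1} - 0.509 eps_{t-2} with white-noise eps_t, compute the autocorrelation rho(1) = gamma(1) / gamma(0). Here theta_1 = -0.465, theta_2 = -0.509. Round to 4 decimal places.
\rho(1) = -0.1548

For an MA(q) process with theta_0 = 1, the autocovariance is
  gamma(k) = sigma^2 * sum_{i=0..q-k} theta_i * theta_{i+k},
and rho(k) = gamma(k) / gamma(0). Sigma^2 cancels.
  numerator   = (1)*(-0.465) + (-0.465)*(-0.509) = -0.228315.
  denominator = (1)^2 + (-0.465)^2 + (-0.509)^2 = 1.475306.
  rho(1) = -0.228315 / 1.475306 = -0.1548.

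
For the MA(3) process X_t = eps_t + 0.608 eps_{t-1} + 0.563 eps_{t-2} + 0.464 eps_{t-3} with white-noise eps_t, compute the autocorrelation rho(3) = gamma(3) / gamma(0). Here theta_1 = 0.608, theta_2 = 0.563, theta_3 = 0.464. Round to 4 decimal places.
\rho(3) = 0.2440

For an MA(q) process with theta_0 = 1, the autocovariance is
  gamma(k) = sigma^2 * sum_{i=0..q-k} theta_i * theta_{i+k},
and rho(k) = gamma(k) / gamma(0). Sigma^2 cancels.
  numerator   = (1)*(0.464) = 0.464.
  denominator = (1)^2 + (0.608)^2 + (0.563)^2 + (0.464)^2 = 1.901929.
  rho(3) = 0.464 / 1.901929 = 0.2440.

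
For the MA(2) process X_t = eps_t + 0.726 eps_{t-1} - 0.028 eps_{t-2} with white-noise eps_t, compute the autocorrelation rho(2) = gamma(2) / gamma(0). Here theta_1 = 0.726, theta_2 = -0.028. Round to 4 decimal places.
\rho(2) = -0.0183

For an MA(q) process with theta_0 = 1, the autocovariance is
  gamma(k) = sigma^2 * sum_{i=0..q-k} theta_i * theta_{i+k},
and rho(k) = gamma(k) / gamma(0). Sigma^2 cancels.
  numerator   = (1)*(-0.028) = -0.028.
  denominator = (1)^2 + (0.726)^2 + (-0.028)^2 = 1.52786.
  rho(2) = -0.028 / 1.52786 = -0.0183.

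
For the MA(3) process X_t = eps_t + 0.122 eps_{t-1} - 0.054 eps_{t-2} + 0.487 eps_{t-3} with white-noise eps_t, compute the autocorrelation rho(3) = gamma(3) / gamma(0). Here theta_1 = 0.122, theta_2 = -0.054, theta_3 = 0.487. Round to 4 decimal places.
\rho(3) = 0.3881

For an MA(q) process with theta_0 = 1, the autocovariance is
  gamma(k) = sigma^2 * sum_{i=0..q-k} theta_i * theta_{i+k},
and rho(k) = gamma(k) / gamma(0). Sigma^2 cancels.
  numerator   = (1)*(0.487) = 0.487.
  denominator = (1)^2 + (0.122)^2 + (-0.054)^2 + (0.487)^2 = 1.254969.
  rho(3) = 0.487 / 1.254969 = 0.3881.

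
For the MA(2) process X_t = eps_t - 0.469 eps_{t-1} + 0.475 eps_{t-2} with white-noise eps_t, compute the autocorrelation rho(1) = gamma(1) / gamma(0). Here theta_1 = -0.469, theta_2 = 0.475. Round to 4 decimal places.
\rho(1) = -0.4785

For an MA(q) process with theta_0 = 1, the autocovariance is
  gamma(k) = sigma^2 * sum_{i=0..q-k} theta_i * theta_{i+k},
and rho(k) = gamma(k) / gamma(0). Sigma^2 cancels.
  numerator   = (1)*(-0.469) + (-0.469)*(0.475) = -0.691775.
  denominator = (1)^2 + (-0.469)^2 + (0.475)^2 = 1.445586.
  rho(1) = -0.691775 / 1.445586 = -0.4785.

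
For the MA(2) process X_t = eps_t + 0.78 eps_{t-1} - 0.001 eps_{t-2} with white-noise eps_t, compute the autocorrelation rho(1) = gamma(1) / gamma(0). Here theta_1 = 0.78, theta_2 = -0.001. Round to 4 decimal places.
\rho(1) = 0.4845

For an MA(q) process with theta_0 = 1, the autocovariance is
  gamma(k) = sigma^2 * sum_{i=0..q-k} theta_i * theta_{i+k},
and rho(k) = gamma(k) / gamma(0). Sigma^2 cancels.
  numerator   = (1)*(0.78) + (0.78)*(-0.001) = 0.77922.
  denominator = (1)^2 + (0.78)^2 + (-0.001)^2 = 1.608401.
  rho(1) = 0.77922 / 1.608401 = 0.4845.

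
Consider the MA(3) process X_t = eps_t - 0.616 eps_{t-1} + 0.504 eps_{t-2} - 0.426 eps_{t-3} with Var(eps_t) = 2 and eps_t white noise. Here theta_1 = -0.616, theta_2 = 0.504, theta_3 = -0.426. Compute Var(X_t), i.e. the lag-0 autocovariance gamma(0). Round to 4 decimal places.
\gamma(0) = 3.6299

For an MA(q) process X_t = eps_t + sum_i theta_i eps_{t-i} with
Var(eps_t) = sigma^2, the variance is
  gamma(0) = sigma^2 * (1 + sum_i theta_i^2).
  sum_i theta_i^2 = (-0.616)^2 + (0.504)^2 + (-0.426)^2 = 0.379456 + 0.254016 + 0.181476 = 0.814948.
  gamma(0) = 2 * (1 + 0.814948) = 2 * 1.814948 = 3.629896, which rounds to 3.6299.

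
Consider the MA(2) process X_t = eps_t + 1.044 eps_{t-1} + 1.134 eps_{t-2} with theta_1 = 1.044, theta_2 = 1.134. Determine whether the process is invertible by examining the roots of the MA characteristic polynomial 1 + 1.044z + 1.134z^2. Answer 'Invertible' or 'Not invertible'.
\text{Not invertible}

The MA(q) characteristic polynomial is P(z) = 1 + 1.044z + 1.134z^2.
Invertibility requires all roots to lie outside the unit circle, i.e. |z| > 1 for every root.
Set 1 + (1.044) z + (1.134) z^2 = 0, i.e. a z^2 + b z + c = 0 with a = 1.134, b = 1.044, c = 1.
Discriminant D = b^2 - 4ac = (1.044)^2 - 4*(1.134)*1 = 1.089936 - (4.536) = -3.446064.
D < 0, so the roots are the complex-conjugate pair z = (-b +/- i sqrt(-D)) / (2a) = -0.4603 +/- 0.8185i.
For a conjugate pair |z|^2 = z * conj(z) = (product of roots) = c/a = 1/(1.134) = 0.881834, so |z| = sqrt(0.881834) = 0.9391 for both roots.
Moduli of all roots: 0.9391, 0.9391.
All moduli strictly greater than 1? No.
Verdict: Not invertible.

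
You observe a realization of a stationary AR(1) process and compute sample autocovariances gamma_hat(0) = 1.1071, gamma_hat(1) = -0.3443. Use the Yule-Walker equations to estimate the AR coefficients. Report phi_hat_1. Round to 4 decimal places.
\hat\phi_{1} = -0.3110

The Yule-Walker equations for an AR(p) process read, in matrix form,
  Gamma_p phi = r_p,   with   (Gamma_p)_{ij} = gamma(|i - j|),
                       (r_p)_i = gamma(i),   i,j = 1..p.
Substitute the sample gammas (Toeplitz matrix and right-hand side of size 1):
  Gamma_p = [[1.1071]]
  r_p     = [-0.3443]
With p = 1 this is the single equation gamma(0) phi_1 = gamma(1):
  phi_hat_1 = gamma(1) / gamma(0) = -0.3443 / 1.1071 = -0.3110.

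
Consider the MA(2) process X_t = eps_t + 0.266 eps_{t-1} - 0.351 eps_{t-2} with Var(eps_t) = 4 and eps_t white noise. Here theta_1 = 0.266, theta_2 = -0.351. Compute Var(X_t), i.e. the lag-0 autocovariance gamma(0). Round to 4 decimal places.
\gamma(0) = 4.7758

For an MA(q) process X_t = eps_t + sum_i theta_i eps_{t-i} with
Var(eps_t) = sigma^2, the variance is
  gamma(0) = sigma^2 * (1 + sum_i theta_i^2).
  sum_i theta_i^2 = (0.266)^2 + (-0.351)^2 = 0.070756 + 0.123201 = 0.193957.
  gamma(0) = 4 * (1 + 0.193957) = 4 * 1.193957 = 4.775828, which rounds to 4.7758.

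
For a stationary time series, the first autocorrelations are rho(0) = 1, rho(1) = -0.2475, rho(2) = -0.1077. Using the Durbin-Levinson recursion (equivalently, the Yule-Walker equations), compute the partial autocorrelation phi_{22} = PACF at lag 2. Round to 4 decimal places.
\phi_{22} = -0.1800

The PACF at lag k is phi_{kk}, the last component of the solution
to the Yule-Walker system G_k phi = r_k where
  (G_k)_{ij} = rho(|i - j|), (r_k)_i = rho(i), i,j = 1..k.
Equivalently, Durbin-Levinson gives phi_{kk} iteratively:
  phi_{11} = rho(1)
  phi_{kk} = [rho(k) - sum_{j=1..k-1} phi_{k-1,j} rho(k-j)]
            / [1 - sum_{j=1..k-1} phi_{k-1,j} rho(j)],
  phi_{k,j} = phi_{k-1,j} - phi_{kk} phi_{k-1,k-j},  j = 1..k-1.
Step k = 1:
  phi_11 = rho(1) = -0.2475.
Step k = 2:
  phi_22 = [rho(2) - phi_11 rho(1)] / [1 - phi_11 rho(1)] = [-0.1077 - (-0.2475)(-0.2475)] / [1 - (-0.2475)(-0.2475)]
         = -0.16895625 / 0.93874375 = -0.18.
Therefore phi_{22} = -0.1800.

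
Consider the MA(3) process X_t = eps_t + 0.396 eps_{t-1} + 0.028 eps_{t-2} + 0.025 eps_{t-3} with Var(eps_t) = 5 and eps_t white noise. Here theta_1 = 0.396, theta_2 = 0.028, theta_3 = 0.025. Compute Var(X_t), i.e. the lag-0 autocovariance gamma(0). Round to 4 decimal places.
\gamma(0) = 5.7911

For an MA(q) process X_t = eps_t + sum_i theta_i eps_{t-i} with
Var(eps_t) = sigma^2, the variance is
  gamma(0) = sigma^2 * (1 + sum_i theta_i^2).
  sum_i theta_i^2 = (0.396)^2 + (0.028)^2 + (0.025)^2 = 0.156816 + 0.000784 + 0.000625 = 0.158225.
  gamma(0) = 5 * (1 + 0.158225) = 5 * 1.158225 = 5.791125, which rounds to 5.7911.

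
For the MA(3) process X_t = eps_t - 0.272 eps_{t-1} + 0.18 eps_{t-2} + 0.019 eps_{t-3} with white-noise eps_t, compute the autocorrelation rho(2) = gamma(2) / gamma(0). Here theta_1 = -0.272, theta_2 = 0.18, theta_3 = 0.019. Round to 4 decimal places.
\rho(2) = 0.1580

For an MA(q) process with theta_0 = 1, the autocovariance is
  gamma(k) = sigma^2 * sum_{i=0..q-k} theta_i * theta_{i+k},
and rho(k) = gamma(k) / gamma(0). Sigma^2 cancels.
  numerator   = (1)*(0.18) + (-0.272)*(0.019) = 0.174832.
  denominator = (1)^2 + (-0.272)^2 + (0.18)^2 + (0.019)^2 = 1.106745.
  rho(2) = 0.174832 / 1.106745 = 0.1580.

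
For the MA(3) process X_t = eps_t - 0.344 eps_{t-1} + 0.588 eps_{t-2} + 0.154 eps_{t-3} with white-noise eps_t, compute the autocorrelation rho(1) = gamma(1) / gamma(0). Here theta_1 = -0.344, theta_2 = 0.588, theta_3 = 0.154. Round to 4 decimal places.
\rho(1) = -0.3063

For an MA(q) process with theta_0 = 1, the autocovariance is
  gamma(k) = sigma^2 * sum_{i=0..q-k} theta_i * theta_{i+k},
and rho(k) = gamma(k) / gamma(0). Sigma^2 cancels.
  numerator   = (1)*(-0.344) + (-0.344)*(0.588) + (0.588)*(0.154) = -0.45572.
  denominator = (1)^2 + (-0.344)^2 + (0.588)^2 + (0.154)^2 = 1.487796.
  rho(1) = -0.45572 / 1.487796 = -0.3063.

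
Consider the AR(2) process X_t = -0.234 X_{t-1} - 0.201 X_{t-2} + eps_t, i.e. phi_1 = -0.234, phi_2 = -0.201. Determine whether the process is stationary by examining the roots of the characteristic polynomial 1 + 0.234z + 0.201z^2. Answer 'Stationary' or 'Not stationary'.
\text{Stationary}

The AR(p) characteristic polynomial is P(z) = 1 + 0.234z + 0.201z^2.
Stationarity requires all roots to lie outside the unit circle, i.e. |z| > 1 for every root.
Set 1 + (0.234) z + (0.201) z^2 = 0, i.e. a z^2 + b z + c = 0 with a = 0.201, b = 0.234, c = 1.
Discriminant D = b^2 - 4ac = (0.234)^2 - 4*(0.201)*1 = 0.054756 - (0.804) = -0.749244.
D < 0, so the roots are the complex-conjugate pair z = (-b +/- i sqrt(-D)) / (2a) = -0.5821 +/- 2.1532i.
For a conjugate pair |z|^2 = z * conj(z) = (product of roots) = c/a = 1/(0.201) = 4.975124, so |z| = sqrt(4.975124) = 2.2305 for both roots.
Moduli of all roots: 2.2305, 2.2305.
All moduli strictly greater than 1? Yes.
Verdict: Stationary.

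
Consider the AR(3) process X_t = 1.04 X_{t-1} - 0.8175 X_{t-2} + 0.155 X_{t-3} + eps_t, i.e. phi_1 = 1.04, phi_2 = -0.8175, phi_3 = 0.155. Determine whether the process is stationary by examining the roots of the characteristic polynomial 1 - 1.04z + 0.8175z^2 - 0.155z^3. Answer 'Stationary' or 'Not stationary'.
\text{Stationary}

The AR(p) characteristic polynomial is P(z) = 1 - 1.04z + 0.8175z^2 - 0.155z^3.
Stationarity requires all roots to lie outside the unit circle, i.e. |z| > 1 for every root.
Degree 3: look for a simple real root z0 first, then factor out (1 - z/z0) and solve the remaining quadratic.
Testing z0 = 4: P(4) = 1 + (-1.04)(4) + (0.8175)(4)^2 + (-0.155)(4)^3
  = 1 + (-4.16) + (13.08) + (-9.92) = 0.  So z_0 = 4 is a root, |z_0| = 4.
Divide out the factor (1 - 0.25 z) = (1 - z/z0) (since 1/z0 = 0.25):
  P(z) = (1 - 0.25 z)(1 + (-0.79) z + (0.62) z^2)
  [check: z-coef -0.79 - (0.25) = -1.04; z^2-coef 0.62 - (0.25)(-0.79) = 0.8175; z^3-coef -(0.25)(0.62) = -0.155.]
Remaining roots from the quadratic factor 1 + (-0.79) z + (0.62) z^2:
  Set 1 + (-0.79) z + (0.62) z^2 = 0, i.e. a z^2 + b z + c = 0 with a = 0.62, b = -0.79, c = 1.
  Discriminant D = b^2 - 4ac = (-0.79)^2 - 4*(0.62)*1 = 0.6241 - (2.48) = -1.8559.
  D < 0, so the roots are the complex-conjugate pair z = (-b +/- i sqrt(-D)) / (2a) = 0.6371 +/- 1.0986i.
  For a conjugate pair |z|^2 = z * conj(z) = (product of roots) = c/a = 1/(0.62) = 1.612903, so |z| = sqrt(1.612903) = 1.27 for both roots.
Moduli of all roots: 4.0000, 1.2700, 1.2700.
All moduli strictly greater than 1? Yes.
Verdict: Stationary.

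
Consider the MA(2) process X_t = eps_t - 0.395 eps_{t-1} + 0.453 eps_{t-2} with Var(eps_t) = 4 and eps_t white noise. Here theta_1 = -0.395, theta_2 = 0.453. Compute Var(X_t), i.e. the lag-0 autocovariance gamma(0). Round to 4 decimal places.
\gamma(0) = 5.4449

For an MA(q) process X_t = eps_t + sum_i theta_i eps_{t-i} with
Var(eps_t) = sigma^2, the variance is
  gamma(0) = sigma^2 * (1 + sum_i theta_i^2).
  sum_i theta_i^2 = (-0.395)^2 + (0.453)^2 = 0.156025 + 0.205209 = 0.361234.
  gamma(0) = 4 * (1 + 0.361234) = 4 * 1.361234 = 5.444936, which rounds to 5.4449.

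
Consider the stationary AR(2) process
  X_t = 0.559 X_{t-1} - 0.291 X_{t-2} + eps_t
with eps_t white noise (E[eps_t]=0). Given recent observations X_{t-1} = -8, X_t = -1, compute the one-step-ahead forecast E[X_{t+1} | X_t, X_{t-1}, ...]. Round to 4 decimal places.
E[X_{t+1} \mid \mathcal F_t] = 1.7690

For an AR(p) model X_t = c + sum_i phi_i X_{t-i} + eps_t, the
one-step-ahead conditional mean is
  E[X_{t+1} | X_t, ...] = c + sum_i phi_i X_{t+1-i}.
Substitute known values:
  E[X_{t+1} | ...] = (0.559) * (-1) + (-0.291) * (-8)
                   = 1.7690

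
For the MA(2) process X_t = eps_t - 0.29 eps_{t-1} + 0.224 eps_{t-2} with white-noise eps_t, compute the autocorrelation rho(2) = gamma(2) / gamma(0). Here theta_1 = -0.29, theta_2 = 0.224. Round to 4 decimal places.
\rho(2) = 0.1975

For an MA(q) process with theta_0 = 1, the autocovariance is
  gamma(k) = sigma^2 * sum_{i=0..q-k} theta_i * theta_{i+k},
and rho(k) = gamma(k) / gamma(0). Sigma^2 cancels.
  numerator   = (1)*(0.224) = 0.224.
  denominator = (1)^2 + (-0.29)^2 + (0.224)^2 = 1.134276.
  rho(2) = 0.224 / 1.134276 = 0.1975.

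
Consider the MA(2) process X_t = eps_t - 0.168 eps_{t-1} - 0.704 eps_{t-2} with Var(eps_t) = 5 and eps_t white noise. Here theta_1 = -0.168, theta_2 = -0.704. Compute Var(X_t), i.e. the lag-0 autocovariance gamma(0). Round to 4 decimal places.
\gamma(0) = 7.6192

For an MA(q) process X_t = eps_t + sum_i theta_i eps_{t-i} with
Var(eps_t) = sigma^2, the variance is
  gamma(0) = sigma^2 * (1 + sum_i theta_i^2).
  sum_i theta_i^2 = (-0.168)^2 + (-0.704)^2 = 0.028224 + 0.495616 = 0.52384.
  gamma(0) = 5 * (1 + 0.52384) = 5 * 1.52384 = 7.6192.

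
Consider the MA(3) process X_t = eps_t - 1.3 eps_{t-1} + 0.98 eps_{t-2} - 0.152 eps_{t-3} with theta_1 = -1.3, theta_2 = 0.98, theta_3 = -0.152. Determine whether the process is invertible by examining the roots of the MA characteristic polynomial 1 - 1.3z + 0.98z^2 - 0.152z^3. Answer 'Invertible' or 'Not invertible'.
\text{Invertible}

The MA(q) characteristic polynomial is P(z) = 1 - 1.3z + 0.98z^2 - 0.152z^3.
Invertibility requires all roots to lie outside the unit circle, i.e. |z| > 1 for every root.
Degree 3: look for a simple real root z0 first, then factor out (1 - z/z0) and solve the remaining quadratic.
Testing z0 = 5: P(5) = 1 + (-1.3)(5) + (0.98)(5)^2 + (-0.152)(5)^3
  = 1 + (-6.5) + (24.5) + (-19) = 0.  So z_0 = 5 is a root, |z_0| = 5.
Divide out the factor (1 - 0.2 z) = (1 - z/z0) (since 1/z0 = 0.2):
  P(z) = (1 - 0.2 z)(1 + (-1.1) z + (0.76) z^2)
  [check: z-coef -1.1 - (0.2) = -1.3; z^2-coef 0.76 - (0.2)(-1.1) = 0.98; z^3-coef -(0.2)(0.76) = -0.152.]
Remaining roots from the quadratic factor 1 + (-1.1) z + (0.76) z^2:
  Set 1 + (-1.1) z + (0.76) z^2 = 0, i.e. a z^2 + b z + c = 0 with a = 0.76, b = -1.1, c = 1.
  Discriminant D = b^2 - 4ac = (-1.1)^2 - 4*(0.76)*1 = 1.21 - (3.04) = -1.83.
  D < 0, so the roots are the complex-conjugate pair z = (-b +/- i sqrt(-D)) / (2a) = 0.7237 +/- 0.89i.
  For a conjugate pair |z|^2 = z * conj(z) = (product of roots) = c/a = 1/(0.76) = 1.315789, so |z| = sqrt(1.315789) = 1.1471 for both roots.
Moduli of all roots: 5.0000, 1.1471, 1.1471.
All moduli strictly greater than 1? Yes.
Verdict: Invertible.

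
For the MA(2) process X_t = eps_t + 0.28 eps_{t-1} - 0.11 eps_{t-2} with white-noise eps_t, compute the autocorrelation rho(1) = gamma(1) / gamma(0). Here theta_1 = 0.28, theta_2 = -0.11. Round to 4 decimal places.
\rho(1) = 0.2285

For an MA(q) process with theta_0 = 1, the autocovariance is
  gamma(k) = sigma^2 * sum_{i=0..q-k} theta_i * theta_{i+k},
and rho(k) = gamma(k) / gamma(0). Sigma^2 cancels.
  numerator   = (1)*(0.28) + (0.28)*(-0.11) = 0.2492.
  denominator = (1)^2 + (0.28)^2 + (-0.11)^2 = 1.0905.
  rho(1) = 0.2492 / 1.0905 = 0.2285.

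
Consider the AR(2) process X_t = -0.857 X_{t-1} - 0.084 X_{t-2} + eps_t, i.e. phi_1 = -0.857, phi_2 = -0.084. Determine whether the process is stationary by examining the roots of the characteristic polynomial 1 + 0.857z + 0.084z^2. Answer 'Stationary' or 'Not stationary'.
\text{Stationary}

The AR(p) characteristic polynomial is P(z) = 1 + 0.857z + 0.084z^2.
Stationarity requires all roots to lie outside the unit circle, i.e. |z| > 1 for every root.
Set 1 + (0.857) z + (0.084) z^2 = 0, i.e. a z^2 + b z + c = 0 with a = 0.084, b = 0.857, c = 1.
Discriminant D = b^2 - 4ac = (0.857)^2 - 4*(0.084)*1 = 0.734449 - (0.336) = 0.398449.
D >= 0, so the roots are real: z = (-b +/- sqrt(D)) / (2a) = (-0.857 +/- 0.631228) / (0.168).
  z_1 = (-0.857 + 0.631228) / (0.168) = -1.3439,   |z_1| = 1.3439.
  z_2 = (-0.857 - 0.631228) / (0.168) = -8.8585,   |z_2| = 8.8585.
Moduli of all roots: 1.3439, 8.8585.
All moduli strictly greater than 1? Yes.
Verdict: Stationary.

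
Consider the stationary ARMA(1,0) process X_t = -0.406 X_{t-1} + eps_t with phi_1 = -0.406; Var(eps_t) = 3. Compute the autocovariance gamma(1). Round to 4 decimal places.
\gamma(1) = -1.4584

Multiply the model equation by X_{t-k} and take expectations. With theta_0 = psi_0 = 1 and psi_j the MA(infinity) weights, this gives
  gamma(k) - sum_i phi_i gamma(k-i) = c_k,
  c_k = sigma^2 * sum_{j=k..q} theta_j psi_{j-k}   (c_k = 0 for k > q),
using gamma(-m) = gamma(m).
Pure AR (q = 0): c_0 = sigma^2 = 3, c_k = 0 for k >= 1.
Equations for k = 0 and k = 1 (AR order 1):
  gamma(0) = phi_1 gamma(1) + c_0
  gamma(1) = phi_1 gamma(0) + c_1
Substituting the second into the first: gamma(0) (1 - phi_1^2) = c_0 + phi_1 c_1, so
  gamma(0) = c_0 / (1 - phi_1^2) = 3 / (1 - (-0.406)^2) = 3 / 0.835164 = 3.592109.
  gamma(1) = phi_1 gamma(0) = (-0.406)(3.592109) = -1.458396.
Therefore gamma(1) = -1.4584 (to 4 decimal places).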